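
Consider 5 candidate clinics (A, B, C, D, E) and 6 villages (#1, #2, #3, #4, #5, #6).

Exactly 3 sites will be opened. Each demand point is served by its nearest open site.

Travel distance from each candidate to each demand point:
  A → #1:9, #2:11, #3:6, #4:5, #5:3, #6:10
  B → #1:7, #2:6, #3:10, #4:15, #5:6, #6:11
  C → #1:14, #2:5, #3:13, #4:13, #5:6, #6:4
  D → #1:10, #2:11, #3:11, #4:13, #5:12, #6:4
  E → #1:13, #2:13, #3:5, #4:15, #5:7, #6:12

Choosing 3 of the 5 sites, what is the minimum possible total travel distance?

Open {A, B, C}.
  #1→B 7, #2→C 5, #3→A 6, #4→A 5, #5→A 3, #6→C 4  ⇒ total 30.
Compare {A, B, D}: total 31.
Compare {A, C, E}: total 31.
No size-3 selection does better; minimum is 30.

30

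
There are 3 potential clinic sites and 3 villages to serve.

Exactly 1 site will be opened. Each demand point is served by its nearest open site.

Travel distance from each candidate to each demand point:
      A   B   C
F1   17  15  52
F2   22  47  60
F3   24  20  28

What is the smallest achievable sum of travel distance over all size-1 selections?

72

Open {F3}.
  A→F3 24, B→F3 20, C→F3 28  ⇒ total 72.
Compare {F1}: total 84.
Compare {F2}: total 129.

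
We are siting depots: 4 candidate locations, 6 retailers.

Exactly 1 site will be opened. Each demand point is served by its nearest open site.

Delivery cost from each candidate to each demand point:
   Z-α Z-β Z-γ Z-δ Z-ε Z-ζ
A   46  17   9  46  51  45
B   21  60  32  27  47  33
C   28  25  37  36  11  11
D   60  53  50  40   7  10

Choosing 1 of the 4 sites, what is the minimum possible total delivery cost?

148

Open {C}.
  Z-α→C 28, Z-β→C 25, Z-γ→C 37, Z-δ→C 36, Z-ε→C 11, Z-ζ→C 11  ⇒ total 148.
Compare {A}: total 214.
Compare {B}: total 220.
No size-1 selection does better; minimum is 148.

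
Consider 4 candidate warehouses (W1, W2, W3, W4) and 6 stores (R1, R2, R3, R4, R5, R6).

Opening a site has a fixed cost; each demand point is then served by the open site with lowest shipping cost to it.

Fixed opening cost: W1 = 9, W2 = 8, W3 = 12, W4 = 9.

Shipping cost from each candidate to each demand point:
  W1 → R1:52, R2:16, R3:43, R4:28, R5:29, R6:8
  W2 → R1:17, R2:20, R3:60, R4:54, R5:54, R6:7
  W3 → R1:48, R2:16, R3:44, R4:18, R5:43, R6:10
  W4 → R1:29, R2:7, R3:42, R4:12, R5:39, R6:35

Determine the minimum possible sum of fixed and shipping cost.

140

Open {W1, W2, W4}: assign each demand point to its cheapest open site.
  R1→W2 17, R2→W4 7, R3→W4 42, R4→W4 12, R5→W1 29, R6→W2 7
  shipping cost 114, fixed 26 → total 140.
Compare {W2, W4}: shipping cost 124 + fixed 17 = 141.
Compare {W1, W4}: shipping cost 127 + fixed 18 = 145.
Compare {W1, W2, W3, W4}: shipping cost 114 + fixed 38 = 152.
All other subsets cost ≥ 141. Minimum total cost: 140.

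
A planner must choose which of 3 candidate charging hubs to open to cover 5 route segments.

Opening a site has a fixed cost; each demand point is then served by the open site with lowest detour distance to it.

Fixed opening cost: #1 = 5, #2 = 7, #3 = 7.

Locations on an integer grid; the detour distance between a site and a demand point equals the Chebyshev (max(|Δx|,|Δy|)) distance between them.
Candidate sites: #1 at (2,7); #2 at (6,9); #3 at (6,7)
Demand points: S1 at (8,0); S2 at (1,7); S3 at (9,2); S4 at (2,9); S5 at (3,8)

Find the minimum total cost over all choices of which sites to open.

Open {#1}: assign each demand point to its cheapest open site.
  S1→#1 7, S2→#1 1, S3→#1 7, S4→#1 2, S5→#1 1
  detour distance 18, fixed 5 → total 23.
Compare {#1, #3}: detour distance 16 + fixed 12 = 28.
Compare {#1, #2}: detour distance 18 + fixed 12 = 30.
Compare {#3}: detour distance 24 + fixed 7 = 31.
All other subsets cost ≥ 28. Minimum total cost: 23.

23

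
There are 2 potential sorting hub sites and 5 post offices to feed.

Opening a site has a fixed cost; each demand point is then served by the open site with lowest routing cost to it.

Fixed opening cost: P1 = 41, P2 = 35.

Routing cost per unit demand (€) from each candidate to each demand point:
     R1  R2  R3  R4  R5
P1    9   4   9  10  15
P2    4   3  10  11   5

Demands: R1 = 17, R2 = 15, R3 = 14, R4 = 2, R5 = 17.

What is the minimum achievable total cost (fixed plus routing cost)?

Open {P2}: assign each demand point to its cheapest open site.
  R1→P2 17×4=68, R2→P2 15×3=45, R3→P2 14×10=140, R4→P2 2×11=22, R5→P2 17×5=85
  routing cost 360, fixed 35 → total 395.
Compare {P1, P2}: routing cost 344 + fixed 76 = 420.
Compare {P1}: routing cost 614 + fixed 41 = 655.

395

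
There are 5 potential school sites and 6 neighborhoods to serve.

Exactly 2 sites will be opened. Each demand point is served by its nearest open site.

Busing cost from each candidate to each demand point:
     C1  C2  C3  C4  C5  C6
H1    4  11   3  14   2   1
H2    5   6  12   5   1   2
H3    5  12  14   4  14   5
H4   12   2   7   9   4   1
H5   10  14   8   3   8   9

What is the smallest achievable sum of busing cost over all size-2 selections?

Open {H1, H2}.
  C1→H1 4, C2→H2 6, C3→H1 3, C4→H2 5, C5→H2 1, C6→H1 1  ⇒ total 20.
Compare {H1, H4}: total 21.
Compare {H2, H4}: total 21.
No size-2 selection does better; minimum is 20.

20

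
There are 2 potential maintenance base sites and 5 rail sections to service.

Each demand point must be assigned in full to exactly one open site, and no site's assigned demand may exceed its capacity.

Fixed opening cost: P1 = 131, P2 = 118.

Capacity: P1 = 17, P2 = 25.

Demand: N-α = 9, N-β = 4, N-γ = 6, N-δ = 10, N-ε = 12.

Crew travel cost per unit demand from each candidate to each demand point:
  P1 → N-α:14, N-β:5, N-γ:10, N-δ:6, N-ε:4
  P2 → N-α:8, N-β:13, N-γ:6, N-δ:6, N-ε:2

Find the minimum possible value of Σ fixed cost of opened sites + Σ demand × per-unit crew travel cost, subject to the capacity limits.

485

Open {P1, P2}; cheapest assignment that respects the capacities:
  P1 (cap 17, load 16): N-β, N-ε — cost 4×5 + 12×4 = 68
  P2 (cap 25, load 25): N-α, N-γ, N-δ — cost 9×8 + 6×6 + 10×6 = 168
  Shipping 236, fixed 249 → total 485.
  Any other capacity-feasible assignment to {P1, P2} ships for at least 236.
Total demand is 41 and no other set of sites has combined capacity ≥ 41, so {P1, P2} is the only feasible choice of open sites. Minimum: 485.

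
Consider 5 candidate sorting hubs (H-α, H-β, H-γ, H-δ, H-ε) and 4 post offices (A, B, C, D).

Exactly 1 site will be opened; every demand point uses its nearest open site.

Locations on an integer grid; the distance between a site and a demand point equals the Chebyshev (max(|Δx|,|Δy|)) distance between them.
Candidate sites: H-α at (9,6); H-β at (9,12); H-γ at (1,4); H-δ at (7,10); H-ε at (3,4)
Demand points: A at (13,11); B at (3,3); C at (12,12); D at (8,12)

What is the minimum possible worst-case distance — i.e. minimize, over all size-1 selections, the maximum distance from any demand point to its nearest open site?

6

Open {H-α}.
  Farthest demand point is B at distance 6 (to H-α); all others are ≤ 6.
With {H-δ} the worst case is 7.
With {H-β} the worst case is 9.
No size-1 selection achieves below 6.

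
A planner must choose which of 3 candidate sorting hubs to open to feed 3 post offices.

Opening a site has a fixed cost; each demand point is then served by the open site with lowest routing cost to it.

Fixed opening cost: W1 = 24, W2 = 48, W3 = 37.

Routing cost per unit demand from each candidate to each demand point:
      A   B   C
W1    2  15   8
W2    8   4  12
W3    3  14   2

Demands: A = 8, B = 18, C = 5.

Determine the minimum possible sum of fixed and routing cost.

191

Open {W2, W3}: assign each demand point to its cheapest open site.
  A→W3 8×3=24, B→W2 18×4=72, C→W3 5×2=10
  routing cost 106, fixed 85 → total 191.
Compare {W1, W2}: routing cost 128 + fixed 72 = 200.
Compare {W1, W2, W3}: routing cost 98 + fixed 109 = 207.
Compare {W2}: routing cost 196 + fixed 48 = 244.
All other subsets cost ≥ 200. Minimum total cost: 191.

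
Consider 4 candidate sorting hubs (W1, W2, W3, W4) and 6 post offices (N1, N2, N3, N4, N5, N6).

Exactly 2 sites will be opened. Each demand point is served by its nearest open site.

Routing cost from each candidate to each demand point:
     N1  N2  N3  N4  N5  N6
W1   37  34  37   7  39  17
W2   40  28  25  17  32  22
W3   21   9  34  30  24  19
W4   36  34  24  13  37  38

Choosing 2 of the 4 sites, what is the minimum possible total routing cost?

Open {W3, W4}.
  N1→W3 21, N2→W3 9, N3→W4 24, N4→W4 13, N5→W3 24, N6→W3 19  ⇒ total 110.
Compare {W1, W3}: total 112.
Compare {W2, W3}: total 115.
No size-2 selection does better; minimum is 110.

110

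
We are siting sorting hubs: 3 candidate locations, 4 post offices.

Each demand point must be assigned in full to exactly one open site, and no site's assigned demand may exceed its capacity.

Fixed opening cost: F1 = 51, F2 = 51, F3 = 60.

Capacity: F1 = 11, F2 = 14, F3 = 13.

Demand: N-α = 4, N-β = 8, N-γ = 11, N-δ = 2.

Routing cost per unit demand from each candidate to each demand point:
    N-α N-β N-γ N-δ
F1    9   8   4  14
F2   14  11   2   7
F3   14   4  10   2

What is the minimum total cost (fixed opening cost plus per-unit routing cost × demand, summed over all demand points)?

Open {F2, F3}; cheapest assignment that respects the capacities:
  F2 (cap 14, load 13): N-γ, N-δ — cost 11×2 + 2×7 = 36
  F3 (cap 13, load 12): N-α, N-β — cost 4×14 + 8×4 = 88
  Shipping 124, fixed 111 → total 235.
  Any other capacity-feasible assignment to {F2, F3} ships for at least 124.
Compare {F1, F2, F3}: its best feasible assignment gives total 256.
Compare {F1, F2}: its best feasible assignment gives total 304.
Every other set of open sites that can feasibly serve all demand totals ≥ 256 even under its best assignment. Minimum: 235.

235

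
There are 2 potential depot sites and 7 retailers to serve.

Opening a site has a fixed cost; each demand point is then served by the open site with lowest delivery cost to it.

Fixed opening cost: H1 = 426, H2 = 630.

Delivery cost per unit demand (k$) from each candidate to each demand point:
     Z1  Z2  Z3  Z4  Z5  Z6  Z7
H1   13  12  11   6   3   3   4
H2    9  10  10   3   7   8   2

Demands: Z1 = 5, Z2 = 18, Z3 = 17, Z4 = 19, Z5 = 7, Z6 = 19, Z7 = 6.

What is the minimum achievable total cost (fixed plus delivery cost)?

Open {H1}: assign each demand point to its cheapest open site.
  Z1→H1 5×13=65, Z2→H1 18×12=216, Z3→H1 17×11=187, Z4→H1 19×6=114, Z5→H1 7×3=21, Z6→H1 19×3=57, Z7→H1 6×4=24
  delivery cost 684, fixed 426 → total 1110.
Compare {H2}: delivery cost 665 + fixed 630 = 1295.
Compare {H1, H2}: delivery cost 542 + fixed 1056 = 1598.

1110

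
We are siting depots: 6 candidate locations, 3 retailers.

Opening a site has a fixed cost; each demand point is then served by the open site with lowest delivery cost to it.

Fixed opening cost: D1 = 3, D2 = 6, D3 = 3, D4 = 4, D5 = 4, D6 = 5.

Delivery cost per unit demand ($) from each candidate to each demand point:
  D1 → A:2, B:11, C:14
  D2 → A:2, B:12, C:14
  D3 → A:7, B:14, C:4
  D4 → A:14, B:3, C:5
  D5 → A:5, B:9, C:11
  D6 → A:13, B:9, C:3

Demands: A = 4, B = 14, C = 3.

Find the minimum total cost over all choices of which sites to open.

Open {D1, D4, D6}: assign each demand point to its cheapest open site.
  A→D1 4×2=8, B→D4 14×3=42, C→D6 3×3=9
  delivery cost 59, fixed 12 → total 71.
Compare {D1, D4}: delivery cost 65 + fixed 7 = 72.
Compare {D1, D3, D4}: delivery cost 62 + fixed 10 = 72.
Compare {D2, D4, D6}: delivery cost 59 + fixed 15 = 74.
All other subsets cost ≥ 72. Minimum total cost: 71.

71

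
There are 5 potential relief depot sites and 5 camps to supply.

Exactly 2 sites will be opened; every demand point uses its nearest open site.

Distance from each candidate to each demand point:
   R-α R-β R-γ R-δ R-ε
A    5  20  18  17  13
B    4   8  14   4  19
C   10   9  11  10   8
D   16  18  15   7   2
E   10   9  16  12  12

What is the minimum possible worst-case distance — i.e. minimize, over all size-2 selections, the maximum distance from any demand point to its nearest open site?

11

Open {A, C}.
  Farthest demand point is R-γ at distance 11 (to C); all others are ≤ 11.
With {B, C} the worst case is 11.
With {C, D} the worst case is 11.
No size-2 selection achieves below 11.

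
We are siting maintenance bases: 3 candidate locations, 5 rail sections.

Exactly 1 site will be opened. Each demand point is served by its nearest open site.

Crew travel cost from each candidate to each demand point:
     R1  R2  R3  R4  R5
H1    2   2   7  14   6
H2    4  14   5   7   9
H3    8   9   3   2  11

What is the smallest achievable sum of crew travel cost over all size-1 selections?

31

Open {H1}.
  R1→H1 2, R2→H1 2, R3→H1 7, R4→H1 14, R5→H1 6  ⇒ total 31.
Compare {H3}: total 33.
Compare {H2}: total 39.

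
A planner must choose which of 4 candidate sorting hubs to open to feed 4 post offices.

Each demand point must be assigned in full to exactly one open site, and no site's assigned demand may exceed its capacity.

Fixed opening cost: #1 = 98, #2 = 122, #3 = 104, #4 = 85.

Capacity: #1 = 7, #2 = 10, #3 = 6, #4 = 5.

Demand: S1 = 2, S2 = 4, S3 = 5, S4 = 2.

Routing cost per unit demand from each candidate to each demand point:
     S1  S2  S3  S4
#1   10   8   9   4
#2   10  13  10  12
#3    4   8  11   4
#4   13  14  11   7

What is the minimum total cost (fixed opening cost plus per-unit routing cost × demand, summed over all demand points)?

295

Open {#1, #3}; cheapest assignment that respects the capacities:
  #1 (cap 7, load 7): S3, S4 — cost 5×9 + 2×4 = 53
  #3 (cap 6, load 6): S1, S2 — cost 2×4 + 4×8 = 40
  Shipping 93, fixed 202 → total 295.
  Any other capacity-feasible assignment to {#1, #3} ships for at least 93.
Compare {#1, #2}: its best feasible assignment gives total 330.
Compare {#2, #3}: its best feasible assignment gives total 336.
Every other set of open sites that can feasibly serve all demand totals ≥ 330 even under its best assignment. Minimum: 295.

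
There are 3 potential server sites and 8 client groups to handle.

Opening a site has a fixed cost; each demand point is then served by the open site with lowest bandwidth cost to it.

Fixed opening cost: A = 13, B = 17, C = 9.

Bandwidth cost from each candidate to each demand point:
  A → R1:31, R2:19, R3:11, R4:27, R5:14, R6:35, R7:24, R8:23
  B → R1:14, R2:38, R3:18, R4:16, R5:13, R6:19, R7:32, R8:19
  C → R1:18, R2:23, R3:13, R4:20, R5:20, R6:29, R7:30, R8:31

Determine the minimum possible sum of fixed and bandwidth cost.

Open {A, B}: assign each demand point to its cheapest open site.
  R1→B 14, R2→A 19, R3→A 11, R4→B 16, R5→B 13, R6→B 19, R7→A 24, R8→B 19
  bandwidth cost 135, fixed 30 → total 165.
Compare {B, C}: bandwidth cost 147 + fixed 26 = 173.
Compare {A, B, C}: bandwidth cost 135 + fixed 39 = 174.
Compare {A, C}: bandwidth cost 158 + fixed 22 = 180.
All other subsets cost ≥ 173. Minimum total cost: 165.

165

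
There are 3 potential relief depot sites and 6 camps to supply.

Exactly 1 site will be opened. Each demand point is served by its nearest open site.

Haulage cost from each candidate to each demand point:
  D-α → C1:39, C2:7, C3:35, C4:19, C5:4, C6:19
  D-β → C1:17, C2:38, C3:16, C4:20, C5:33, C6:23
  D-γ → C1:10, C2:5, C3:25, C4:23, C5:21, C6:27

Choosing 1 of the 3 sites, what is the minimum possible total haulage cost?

111

Open {D-γ}.
  C1→D-γ 10, C2→D-γ 5, C3→D-γ 25, C4→D-γ 23, C5→D-γ 21, C6→D-γ 27  ⇒ total 111.
Compare {D-α}: total 123.
Compare {D-β}: total 147.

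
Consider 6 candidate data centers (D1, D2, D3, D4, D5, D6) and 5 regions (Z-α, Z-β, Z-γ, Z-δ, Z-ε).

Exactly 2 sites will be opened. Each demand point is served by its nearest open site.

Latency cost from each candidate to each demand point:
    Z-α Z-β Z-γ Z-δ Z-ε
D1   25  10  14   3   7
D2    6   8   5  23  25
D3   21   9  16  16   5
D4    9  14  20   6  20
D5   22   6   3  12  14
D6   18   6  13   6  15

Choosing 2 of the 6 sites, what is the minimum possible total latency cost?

Open {D1, D2}.
  Z-α→D2 6, Z-β→D2 8, Z-γ→D2 5, Z-δ→D1 3, Z-ε→D1 7  ⇒ total 29.
Compare {D2, D6}: total 38.
Compare {D4, D5}: total 38.
No size-2 selection does better; minimum is 29.

29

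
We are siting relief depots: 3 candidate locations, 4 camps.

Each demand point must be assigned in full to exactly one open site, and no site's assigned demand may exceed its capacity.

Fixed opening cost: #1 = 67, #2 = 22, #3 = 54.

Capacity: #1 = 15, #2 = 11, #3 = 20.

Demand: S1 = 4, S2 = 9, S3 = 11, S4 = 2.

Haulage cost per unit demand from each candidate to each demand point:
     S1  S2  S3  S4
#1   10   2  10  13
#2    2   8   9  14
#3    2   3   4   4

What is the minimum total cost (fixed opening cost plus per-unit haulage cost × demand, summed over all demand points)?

183

Open {#2, #3}; cheapest assignment that respects the capacities:
  #2 (cap 11, load 6): S1, S4 — cost 4×2 + 2×14 = 36
  #3 (cap 20, load 20): S2, S3 — cost 9×3 + 11×4 = 71
  Shipping 107, fixed 76 → total 183.
  Any other capacity-feasible assignment to {#2, #3} ships for at least 107.
Compare {#1, #3}: its best feasible assignment gives total 199.
Compare {#1, #2, #3}: its best feasible assignment gives total 221.
Every other set of open sites that can feasibly serve all demand totals ≥ 199 even under its best assignment. Minimum: 183.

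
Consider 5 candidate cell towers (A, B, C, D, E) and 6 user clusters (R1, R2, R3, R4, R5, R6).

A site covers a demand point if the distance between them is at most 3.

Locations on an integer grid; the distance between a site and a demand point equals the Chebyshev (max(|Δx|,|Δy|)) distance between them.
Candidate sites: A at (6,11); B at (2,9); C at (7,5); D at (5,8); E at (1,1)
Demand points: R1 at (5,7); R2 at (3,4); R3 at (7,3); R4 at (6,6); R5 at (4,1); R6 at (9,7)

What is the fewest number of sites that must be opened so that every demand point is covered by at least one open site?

Coverage sets (demand points within 3 of each site):
  A: {}
  B: {R1}
  C: {R1, R3, R4, R6}
  D: {R1, R4}
  E: {R2, R5}
No single site covers all 6 demand points.
But {C, E} covers everything, so the minimum is 2.

2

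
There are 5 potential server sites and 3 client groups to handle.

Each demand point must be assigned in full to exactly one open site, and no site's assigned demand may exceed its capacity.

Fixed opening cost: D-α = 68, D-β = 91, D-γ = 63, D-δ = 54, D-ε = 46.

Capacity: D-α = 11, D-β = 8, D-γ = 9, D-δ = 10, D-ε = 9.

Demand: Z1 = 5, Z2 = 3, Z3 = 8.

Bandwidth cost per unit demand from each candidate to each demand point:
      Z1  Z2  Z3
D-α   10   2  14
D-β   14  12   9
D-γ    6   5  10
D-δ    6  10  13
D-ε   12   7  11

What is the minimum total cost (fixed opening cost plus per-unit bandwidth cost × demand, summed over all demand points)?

242

Open {D-γ, D-ε}; cheapest assignment that respects the capacities:
  D-γ (cap 9, load 8): Z1, Z2 — cost 5×6 + 3×5 = 45
  D-ε (cap 9, load 8): Z3 — cost 8×11 = 88
  Shipping 133, fixed 109 → total 242.
  Any other capacity-feasible assignment to {D-γ, D-ε} ships for at least 133.
Compare {D-δ, D-ε}: its best feasible assignment gives total 248.
Compare {D-γ, D-δ}: its best feasible assignment gives total 257.
Every other set of open sites that can feasibly serve all demand totals ≥ 248 even under its best assignment. Minimum: 242.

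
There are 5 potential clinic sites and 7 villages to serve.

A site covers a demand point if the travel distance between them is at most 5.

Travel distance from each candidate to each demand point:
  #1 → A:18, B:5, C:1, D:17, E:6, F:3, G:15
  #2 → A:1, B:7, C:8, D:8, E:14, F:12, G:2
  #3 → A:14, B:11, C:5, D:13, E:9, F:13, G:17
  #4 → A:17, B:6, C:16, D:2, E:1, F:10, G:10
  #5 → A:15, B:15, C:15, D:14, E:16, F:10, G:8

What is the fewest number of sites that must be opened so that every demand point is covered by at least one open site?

Coverage sets (demand points within 5 of each site):
  #1: {B, C, F}
  #2: {A, G}
  #3: {C}
  #4: {D, E}
  #5: {}
No 2 sites suffice: every size-2 union leaves at least one demand point uncovered.
But {#1, #2, #4} covers everything, so the minimum is 3.

3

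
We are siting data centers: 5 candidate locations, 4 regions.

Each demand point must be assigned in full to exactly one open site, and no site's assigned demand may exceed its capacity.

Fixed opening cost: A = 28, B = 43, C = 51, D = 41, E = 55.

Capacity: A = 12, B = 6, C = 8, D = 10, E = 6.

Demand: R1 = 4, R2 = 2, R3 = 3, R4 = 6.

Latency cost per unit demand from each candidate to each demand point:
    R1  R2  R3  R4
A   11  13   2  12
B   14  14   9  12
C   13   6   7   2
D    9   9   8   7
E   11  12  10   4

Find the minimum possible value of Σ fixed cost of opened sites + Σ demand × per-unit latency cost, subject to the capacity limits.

153

Open {A, C}; cheapest assignment that respects the capacities:
  A (cap 12, load 7): R1, R3 — cost 4×11 + 3×2 = 50
  C (cap 8, load 8): R2, R4 — cost 2×6 + 6×2 = 24
  Shipping 74, fixed 79 → total 153.
  Any other capacity-feasible assignment to {A, C} ships for at least 74.
Compare {C, D}: its best feasible assignment gives total 176.
Compare {A, D}: its best feasible assignment gives total 179.
Every other set of open sites that can feasibly serve all demand totals ≥ 176 even under its best assignment. Minimum: 153.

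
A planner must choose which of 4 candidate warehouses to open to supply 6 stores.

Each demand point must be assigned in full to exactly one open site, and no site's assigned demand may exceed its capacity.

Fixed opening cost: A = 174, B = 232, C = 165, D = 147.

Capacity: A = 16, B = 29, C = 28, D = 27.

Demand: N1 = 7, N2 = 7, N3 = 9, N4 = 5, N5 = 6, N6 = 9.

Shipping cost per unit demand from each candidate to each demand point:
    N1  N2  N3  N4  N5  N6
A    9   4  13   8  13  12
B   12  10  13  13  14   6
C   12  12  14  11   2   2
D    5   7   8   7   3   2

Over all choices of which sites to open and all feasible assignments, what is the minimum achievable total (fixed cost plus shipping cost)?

553

Open {C, D}; cheapest assignment that respects the capacities:
  C (cap 28, load 20): N4, N5, N6 — cost 5×11 + 6×2 + 9×2 = 85
  D (cap 27, load 23): N1, N2, N3 — cost 7×5 + 7×7 + 9×8 = 156
  Shipping 241, fixed 312 → total 553.
  Any other capacity-feasible assignment to {C, D} ships for at least 241.
Compare {A, D}: its best feasible assignment gives total 572.
Compare {A, C}: its best feasible assignment gives total 653.
Every other set of open sites that can feasibly serve all demand totals ≥ 572 even under its best assignment. Minimum: 553.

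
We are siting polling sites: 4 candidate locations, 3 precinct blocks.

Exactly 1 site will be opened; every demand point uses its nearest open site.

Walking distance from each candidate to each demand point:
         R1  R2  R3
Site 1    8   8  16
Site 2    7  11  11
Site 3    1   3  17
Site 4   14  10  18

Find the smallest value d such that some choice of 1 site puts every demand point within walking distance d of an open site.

Open {Site 2}.
  Farthest demand point is R2 at walking distance 11 (to Site 2); all others are ≤ 11.
With {Site 1} the worst case is 16.
With {Site 3} the worst case is 17.
No size-1 selection achieves below 11.

11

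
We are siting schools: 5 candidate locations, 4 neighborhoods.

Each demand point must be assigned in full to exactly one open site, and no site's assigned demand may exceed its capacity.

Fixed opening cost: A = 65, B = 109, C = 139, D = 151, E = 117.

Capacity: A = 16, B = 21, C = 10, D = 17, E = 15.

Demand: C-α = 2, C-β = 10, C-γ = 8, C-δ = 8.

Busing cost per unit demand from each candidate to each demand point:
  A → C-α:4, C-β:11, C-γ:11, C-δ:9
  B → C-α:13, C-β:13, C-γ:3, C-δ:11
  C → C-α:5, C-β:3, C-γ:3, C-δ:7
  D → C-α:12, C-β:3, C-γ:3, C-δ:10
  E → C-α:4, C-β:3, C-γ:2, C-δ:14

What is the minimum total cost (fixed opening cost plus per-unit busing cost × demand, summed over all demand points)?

Open {B, E}; cheapest assignment that respects the capacities:
  B (cap 21, load 16): C-γ, C-δ — cost 8×3 + 8×11 = 112
  E (cap 15, load 12): C-α, C-β — cost 2×4 + 10×3 = 38
  Shipping 150, fixed 226 → total 376.
  Any other capacity-feasible assignment to {B, E} ships for at least 150.
Compare {A, E}: its best feasible assignment gives total 380.
Compare {A, B}: its best feasible assignment gives total 404.
Every other set of open sites that can feasibly serve all demand totals ≥ 380 even under its best assignment. Minimum: 376.

376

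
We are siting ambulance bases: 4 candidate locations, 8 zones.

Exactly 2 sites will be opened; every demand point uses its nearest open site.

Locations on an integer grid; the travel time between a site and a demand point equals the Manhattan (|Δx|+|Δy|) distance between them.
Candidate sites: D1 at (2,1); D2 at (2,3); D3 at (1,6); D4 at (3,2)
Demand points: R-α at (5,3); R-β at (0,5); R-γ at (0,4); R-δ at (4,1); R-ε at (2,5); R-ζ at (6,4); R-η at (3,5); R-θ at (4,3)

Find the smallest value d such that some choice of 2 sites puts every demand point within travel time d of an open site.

5

Open {D1, D2}.
  Farthest demand point is R-ζ at travel time 5 (to D2); all others are ≤ 5.
With {D2, D3} the worst case is 5.
With {D2, D4} the worst case is 5.
No size-2 selection achieves below 5.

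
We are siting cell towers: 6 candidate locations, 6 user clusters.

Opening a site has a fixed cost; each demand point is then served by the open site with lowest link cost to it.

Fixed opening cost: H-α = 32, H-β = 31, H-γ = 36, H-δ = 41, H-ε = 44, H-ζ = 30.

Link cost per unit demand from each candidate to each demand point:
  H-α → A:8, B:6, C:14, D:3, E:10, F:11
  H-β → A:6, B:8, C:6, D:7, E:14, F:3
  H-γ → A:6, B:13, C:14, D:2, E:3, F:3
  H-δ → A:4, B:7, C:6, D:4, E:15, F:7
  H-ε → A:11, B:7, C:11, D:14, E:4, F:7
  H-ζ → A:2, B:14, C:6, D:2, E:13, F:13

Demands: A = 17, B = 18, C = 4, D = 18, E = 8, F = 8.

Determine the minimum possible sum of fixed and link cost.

Open {H-α, H-γ, H-ζ}: assign each demand point to its cheapest open site.
  A→H-ζ 17×2=34, B→H-α 18×6=108, C→H-ζ 4×6=24, D→H-γ 18×2=36, E→H-γ 8×3=24, F→H-γ 8×3=24
  link cost 250, fixed 98 → total 348.
Compare {H-γ, H-δ, H-ζ}: link cost 268 + fixed 107 = 375.
Compare {H-γ, H-ε, H-ζ}: link cost 268 + fixed 110 = 378.
Compare {H-γ, H-δ}: link cost 302 + fixed 77 = 379.
All other subsets cost ≥ 375. Minimum total cost: 348.

348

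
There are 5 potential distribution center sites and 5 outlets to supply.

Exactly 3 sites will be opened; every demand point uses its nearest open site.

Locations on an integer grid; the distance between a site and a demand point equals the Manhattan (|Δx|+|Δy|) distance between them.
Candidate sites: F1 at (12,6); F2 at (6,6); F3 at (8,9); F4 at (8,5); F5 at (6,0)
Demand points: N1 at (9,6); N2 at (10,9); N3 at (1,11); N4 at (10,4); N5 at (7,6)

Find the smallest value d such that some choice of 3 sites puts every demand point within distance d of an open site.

Open {F1, F2, F3}.
  Farthest demand point is N3 at distance 9 (to F3); all others are ≤ 9.
With {F1, F3, F4} the worst case is 9.
With {F1, F3, F5} the worst case is 9.
No size-3 selection achieves below 9.

9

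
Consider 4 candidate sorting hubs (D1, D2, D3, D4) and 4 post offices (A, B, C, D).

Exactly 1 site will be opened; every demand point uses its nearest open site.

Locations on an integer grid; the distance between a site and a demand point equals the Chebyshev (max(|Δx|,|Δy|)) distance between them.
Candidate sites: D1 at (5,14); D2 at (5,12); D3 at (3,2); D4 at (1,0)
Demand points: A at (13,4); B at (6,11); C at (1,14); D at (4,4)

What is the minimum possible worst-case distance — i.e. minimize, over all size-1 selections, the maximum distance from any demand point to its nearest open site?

Open {D2}.
  Farthest demand point is A at distance 8 (to D2); all others are ≤ 8.
With {D1} the worst case is 10.
With {D3} the worst case is 12.
No size-1 selection achieves below 8.

8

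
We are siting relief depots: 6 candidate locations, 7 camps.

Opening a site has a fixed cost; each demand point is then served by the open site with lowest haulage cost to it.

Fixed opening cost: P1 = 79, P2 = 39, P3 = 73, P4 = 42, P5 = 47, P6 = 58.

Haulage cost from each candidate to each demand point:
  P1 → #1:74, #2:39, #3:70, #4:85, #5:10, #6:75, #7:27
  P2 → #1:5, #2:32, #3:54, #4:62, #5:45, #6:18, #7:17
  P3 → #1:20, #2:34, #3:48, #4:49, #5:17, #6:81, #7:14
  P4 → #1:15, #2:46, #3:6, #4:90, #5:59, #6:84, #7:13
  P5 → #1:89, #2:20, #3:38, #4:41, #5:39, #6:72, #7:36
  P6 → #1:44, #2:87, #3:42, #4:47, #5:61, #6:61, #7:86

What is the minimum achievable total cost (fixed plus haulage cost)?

262

Open {P2, P4}: assign each demand point to its cheapest open site.
  #1→P2 5, #2→P2 32, #3→P4 6, #4→P2 62, #5→P2 45, #6→P2 18, #7→P4 13
  haulage cost 181, fixed 81 → total 262.
Compare {P2, P5}: haulage cost 178 + fixed 86 = 264.
Compare {P2, P4, P5}: haulage cost 142 + fixed 128 = 270.
Compare {P2}: haulage cost 233 + fixed 39 = 272.
All other subsets cost ≥ 264. Minimum total cost: 262.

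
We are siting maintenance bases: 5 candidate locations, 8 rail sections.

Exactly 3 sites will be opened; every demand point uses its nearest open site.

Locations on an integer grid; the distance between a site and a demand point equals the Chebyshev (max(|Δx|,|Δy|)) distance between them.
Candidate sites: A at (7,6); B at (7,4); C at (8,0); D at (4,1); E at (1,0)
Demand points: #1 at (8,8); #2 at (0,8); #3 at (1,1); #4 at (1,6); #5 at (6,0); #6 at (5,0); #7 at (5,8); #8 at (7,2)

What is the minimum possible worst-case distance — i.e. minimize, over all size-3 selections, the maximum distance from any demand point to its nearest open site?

Open {A, B, C}.
  Farthest demand point is #2 at distance 7 (to A); all others are ≤ 7.
With {A, B, D} the worst case is 7.
With {A, B, E} the worst case is 7.
No size-3 selection achieves below 7.

7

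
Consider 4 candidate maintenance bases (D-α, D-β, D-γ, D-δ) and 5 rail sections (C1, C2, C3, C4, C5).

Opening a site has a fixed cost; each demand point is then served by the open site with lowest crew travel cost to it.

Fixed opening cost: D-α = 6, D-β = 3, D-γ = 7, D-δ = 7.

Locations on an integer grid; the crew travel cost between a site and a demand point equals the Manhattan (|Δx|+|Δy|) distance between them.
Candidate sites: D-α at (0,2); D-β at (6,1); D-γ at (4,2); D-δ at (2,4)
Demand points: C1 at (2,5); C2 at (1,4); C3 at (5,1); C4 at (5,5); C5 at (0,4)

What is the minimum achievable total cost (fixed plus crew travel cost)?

19

Open {D-β, D-δ}: assign each demand point to its cheapest open site.
  C1→D-δ 1, C2→D-δ 1, C3→D-β 1, C4→D-δ 4, C5→D-δ 2
  crew travel cost 9, fixed 10 → total 19.
Compare {D-δ}: crew travel cost 14 + fixed 7 = 21.
Compare {D-γ, D-δ}: crew travel cost 10 + fixed 14 = 24.
Compare {D-α, D-β}: crew travel cost 16 + fixed 9 = 25.
All other subsets cost ≥ 21. Minimum total cost: 19.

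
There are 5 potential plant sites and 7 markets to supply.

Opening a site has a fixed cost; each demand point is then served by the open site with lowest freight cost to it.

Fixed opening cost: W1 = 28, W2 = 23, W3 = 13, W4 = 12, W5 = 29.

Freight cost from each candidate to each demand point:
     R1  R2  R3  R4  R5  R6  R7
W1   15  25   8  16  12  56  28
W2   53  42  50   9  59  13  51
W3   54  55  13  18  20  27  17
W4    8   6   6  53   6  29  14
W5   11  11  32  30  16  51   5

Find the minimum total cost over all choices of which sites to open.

Open {W2, W4}: assign each demand point to its cheapest open site.
  R1→W4 8, R2→W4 6, R3→W4 6, R4→W2 9, R5→W4 6, R6→W2 13, R7→W4 14
  freight cost 62, fixed 35 → total 97.
Compare {W3, W4}: freight cost 85 + fixed 25 = 110.
Compare {W2, W3, W4}: freight cost 62 + fixed 48 = 110.
Compare {W2, W4, W5}: freight cost 53 + fixed 64 = 117.
All other subsets cost ≥ 110. Minimum total cost: 97.

97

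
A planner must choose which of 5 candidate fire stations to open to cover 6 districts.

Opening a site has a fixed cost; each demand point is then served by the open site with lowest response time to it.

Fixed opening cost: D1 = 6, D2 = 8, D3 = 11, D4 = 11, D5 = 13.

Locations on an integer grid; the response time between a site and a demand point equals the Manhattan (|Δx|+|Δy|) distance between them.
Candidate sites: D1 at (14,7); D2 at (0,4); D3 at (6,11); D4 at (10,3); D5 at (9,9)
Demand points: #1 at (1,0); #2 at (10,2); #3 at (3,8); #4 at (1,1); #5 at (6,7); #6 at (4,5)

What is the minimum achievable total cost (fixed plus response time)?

49

Open {D2, D4}: assign each demand point to its cheapest open site.
  #1→D2 5, #2→D4 1, #3→D2 7, #4→D2 4, #5→D4 8, #6→D2 5
  response time 30, fixed 19 → total 49.
Compare {D2}: response time 42 + fixed 8 = 50.
Compare {D1, D2}: response time 38 + fixed 14 = 52.
Compare {D2, D3}: response time 36 + fixed 19 = 55.
All other subsets cost ≥ 50. Minimum total cost: 49.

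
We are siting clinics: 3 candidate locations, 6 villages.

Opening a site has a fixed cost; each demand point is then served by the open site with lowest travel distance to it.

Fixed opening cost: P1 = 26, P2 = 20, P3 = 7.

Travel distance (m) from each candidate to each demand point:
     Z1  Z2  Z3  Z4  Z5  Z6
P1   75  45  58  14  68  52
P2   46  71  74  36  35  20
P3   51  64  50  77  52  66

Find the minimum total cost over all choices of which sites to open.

Open {P1, P2, P3}: assign each demand point to its cheapest open site.
  Z1→P2 46, Z2→P1 45, Z3→P3 50, Z4→P1 14, Z5→P2 35, Z6→P2 20
  travel distance 210, fixed 53 → total 263.
Compare {P1, P2}: travel distance 218 + fixed 46 = 264.
Compare {P2, P3}: travel distance 251 + fixed 27 = 278.
Compare {P1, P3}: travel distance 264 + fixed 33 = 297.
All other subsets cost ≥ 264. Minimum total cost: 263.

263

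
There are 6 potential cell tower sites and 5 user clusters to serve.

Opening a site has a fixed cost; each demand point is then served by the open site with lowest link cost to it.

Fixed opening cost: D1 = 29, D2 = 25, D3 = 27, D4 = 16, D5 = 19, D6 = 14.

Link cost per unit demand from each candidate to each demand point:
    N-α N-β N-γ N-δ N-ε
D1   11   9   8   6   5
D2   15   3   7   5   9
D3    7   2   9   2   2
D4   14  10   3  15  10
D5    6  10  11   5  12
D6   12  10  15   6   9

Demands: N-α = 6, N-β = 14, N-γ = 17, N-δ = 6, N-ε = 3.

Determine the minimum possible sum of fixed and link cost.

182

Open {D3, D4}: assign each demand point to its cheapest open site.
  N-α→D3 6×7=42, N-β→D3 14×2=28, N-γ→D4 17×3=51, N-δ→D3 6×2=12, N-ε→D3 3×2=6
  link cost 139, fixed 43 → total 182.
Compare {D3, D4, D5}: link cost 133 + fixed 62 = 195.
Compare {D3, D4, D6}: link cost 139 + fixed 57 = 196.
Compare {D2, D3, D4}: link cost 139 + fixed 68 = 207.
All other subsets cost ≥ 195. Minimum total cost: 182.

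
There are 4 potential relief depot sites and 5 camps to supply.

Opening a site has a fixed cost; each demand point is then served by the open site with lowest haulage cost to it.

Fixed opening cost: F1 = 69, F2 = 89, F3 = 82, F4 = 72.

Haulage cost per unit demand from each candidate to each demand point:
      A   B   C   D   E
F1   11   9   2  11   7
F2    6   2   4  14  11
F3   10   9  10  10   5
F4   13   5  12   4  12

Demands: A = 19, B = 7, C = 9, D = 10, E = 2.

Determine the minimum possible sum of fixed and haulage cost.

387

Open {F2, F4}: assign each demand point to its cheapest open site.
  A→F2 19×6=114, B→F2 7×2=14, C→F2 9×4=36, D→F4 10×4=40, E→F2 2×11=22
  haulage cost 226, fixed 161 → total 387.
Compare {F2}: haulage cost 326 + fixed 89 = 415.
Compare {F1, F2}: haulage cost 270 + fixed 158 = 428.
Compare {F1, F2, F4}: haulage cost 200 + fixed 230 = 430.
All other subsets cost ≥ 415. Minimum total cost: 387.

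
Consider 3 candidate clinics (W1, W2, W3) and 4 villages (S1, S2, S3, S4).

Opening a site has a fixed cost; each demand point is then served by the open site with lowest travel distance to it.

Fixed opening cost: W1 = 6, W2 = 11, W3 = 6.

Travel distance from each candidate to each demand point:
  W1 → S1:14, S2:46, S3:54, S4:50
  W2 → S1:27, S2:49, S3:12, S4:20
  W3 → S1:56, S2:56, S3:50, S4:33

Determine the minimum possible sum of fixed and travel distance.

109

Open {W1, W2}: assign each demand point to its cheapest open site.
  S1→W1 14, S2→W1 46, S3→W2 12, S4→W2 20
  travel distance 92, fixed 17 → total 109.
Compare {W1, W2, W3}: travel distance 92 + fixed 23 = 115.
Compare {W2}: travel distance 108 + fixed 11 = 119.
Compare {W2, W3}: travel distance 108 + fixed 17 = 125.
All other subsets cost ≥ 115. Minimum total cost: 109.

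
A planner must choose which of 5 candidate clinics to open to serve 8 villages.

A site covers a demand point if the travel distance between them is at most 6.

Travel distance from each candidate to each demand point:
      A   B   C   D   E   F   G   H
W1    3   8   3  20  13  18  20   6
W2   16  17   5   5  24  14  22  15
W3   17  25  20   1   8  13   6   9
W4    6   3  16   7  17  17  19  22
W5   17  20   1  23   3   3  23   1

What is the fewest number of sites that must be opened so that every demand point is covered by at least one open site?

Coverage sets (demand points within 6 of each site):
  W1: {A, C, H}
  W2: {C, D}
  W3: {D, G}
  W4: {A, B}
  W5: {C, E, F, H}
No 2 sites suffice: every size-2 union leaves at least one demand point uncovered.
But {W3, W4, W5} covers everything, so the minimum is 3.

3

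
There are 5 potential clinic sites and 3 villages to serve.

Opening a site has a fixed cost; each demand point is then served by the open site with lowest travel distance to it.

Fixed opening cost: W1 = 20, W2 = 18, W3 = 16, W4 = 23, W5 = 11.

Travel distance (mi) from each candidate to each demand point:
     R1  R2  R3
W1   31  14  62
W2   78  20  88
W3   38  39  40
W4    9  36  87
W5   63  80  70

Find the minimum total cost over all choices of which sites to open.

121

Open {W1, W3}: assign each demand point to its cheapest open site.
  R1→W1 31, R2→W1 14, R3→W3 40
  travel distance 85, fixed 36 → total 121.
Compare {W1, W3, W4}: travel distance 63 + fixed 59 = 122.
Compare {W3, W4}: travel distance 85 + fixed 39 = 124.
Compare {W2, W3, W4}: travel distance 69 + fixed 57 = 126.
All other subsets cost ≥ 122. Minimum total cost: 121.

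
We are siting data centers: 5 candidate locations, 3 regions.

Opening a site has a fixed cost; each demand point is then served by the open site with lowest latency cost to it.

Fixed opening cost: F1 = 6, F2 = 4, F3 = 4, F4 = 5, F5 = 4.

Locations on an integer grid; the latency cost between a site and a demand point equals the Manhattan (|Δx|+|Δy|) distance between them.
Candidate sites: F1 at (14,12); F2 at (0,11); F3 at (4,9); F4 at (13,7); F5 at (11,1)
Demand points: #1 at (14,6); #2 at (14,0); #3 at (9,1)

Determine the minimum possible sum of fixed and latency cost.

17

Open {F4, F5}: assign each demand point to its cheapest open site.
  #1→F4 2, #2→F5 4, #3→F5 2
  latency cost 8, fixed 9 → total 17.
Compare {F5}: latency cost 14 + fixed 4 = 18.
Compare {F2, F4, F5}: latency cost 8 + fixed 13 = 21.
Compare {F3, F4, F5}: latency cost 8 + fixed 13 = 21.
All other subsets cost ≥ 18. Minimum total cost: 17.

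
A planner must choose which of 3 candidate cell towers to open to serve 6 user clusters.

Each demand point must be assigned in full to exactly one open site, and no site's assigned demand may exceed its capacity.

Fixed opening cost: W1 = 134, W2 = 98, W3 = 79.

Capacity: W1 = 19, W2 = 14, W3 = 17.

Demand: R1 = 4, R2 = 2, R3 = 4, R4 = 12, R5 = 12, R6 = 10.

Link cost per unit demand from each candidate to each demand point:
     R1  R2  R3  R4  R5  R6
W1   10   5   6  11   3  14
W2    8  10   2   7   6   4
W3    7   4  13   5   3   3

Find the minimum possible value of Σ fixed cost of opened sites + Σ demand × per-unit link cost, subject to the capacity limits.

493

Open {W1, W2, W3}; cheapest assignment that respects the capacities:
  W1 (cap 19, load 14): R2, R5 — cost 2×5 + 12×3 = 46
  W2 (cap 14, load 14): R3, R6 — cost 4×2 + 10×4 = 48
  W3 (cap 17, load 16): R1, R4 — cost 4×7 + 12×5 = 88
  Shipping 182, fixed 311 → total 493.
  Any other capacity-feasible assignment to {W1, W2, W3} ships for at least 182.
Total demand is 44 and no other set of sites has combined capacity ≥ 44, so {W1, W2, W3} is the only feasible choice of open sites. Minimum: 493.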